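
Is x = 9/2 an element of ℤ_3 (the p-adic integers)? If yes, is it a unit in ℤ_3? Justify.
x ∈ ℤ_3 but not a unit; v_3(x) = 2 > 0

ℤ_3 = {x ∈ ℚ_3 : v_3(x) ≥ 0} and ℤ_3^× = {x ∈ ℤ_3 : v_3(x) = 0}. Here v_3(9/2) = v_3(num) − v_3(den) = 2; compare against these criteria.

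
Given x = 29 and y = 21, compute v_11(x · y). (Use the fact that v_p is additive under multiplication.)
v_11(609) = 0

v_p(x) = 0 (factor: 29 = 11^0 · 29); v_p(y) = 0 (factor: 21 = 11^0 · 21). Additivity: v_p(xy) = v_p(x) + v_p(y) = 0 + 0 = 0. (Direct check: xy = 609 = 11^0 · (609).)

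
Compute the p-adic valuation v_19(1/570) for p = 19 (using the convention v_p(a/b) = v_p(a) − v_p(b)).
v_19(1/570) = -1

Factor powers of 19 from the numerator and denominator of the reduced fraction: 1 = 19^0 · 1 and 570 = 19^1 · 30. Apply v_p(a/b) = v_p(a) − v_p(b): v_19(1/570) = 0 − 1 = -1.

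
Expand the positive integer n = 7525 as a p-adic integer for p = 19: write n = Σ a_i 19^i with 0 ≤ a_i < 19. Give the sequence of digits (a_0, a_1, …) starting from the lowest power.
(a_0, a_1, …) = (1, 16, 1, 1)

Repeated division by 19 gives the digits low-to-high: 7525 = 1 + 16·19^1 + 1·19^2 + 1·19^3. Digit sequence: (1, 16, 1, 1).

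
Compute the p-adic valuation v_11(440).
v_11(440) = 1

v_11(n) is the largest exponent k such that 11^k divides n. Factor out: 440 = 11^1 · 40. (Sign doesn't affect v_p.) So v_11(440) = 1.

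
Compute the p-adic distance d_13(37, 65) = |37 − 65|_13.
d_13(37, 65) = 1

Step 1 — x − y = 37 − 65 = -28. Step 2 — v_13(-28) = 0 (factor: -28 = −(13^0 · 28); the sign does not affect v_p). Step 3 — |x − y|_13 = 13^{0} = 1.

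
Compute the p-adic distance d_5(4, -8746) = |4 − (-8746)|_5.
d_5(4, -8746) = 1/625

Step 1 — x − y = 4 − (-8746) = 8750. Step 2 — v_5(8750) = 4 (factor: 8750 = (5^4 · 14); the sign does not affect v_p). Step 3 — |x − y|_5 = 5^{-4} = 1/625.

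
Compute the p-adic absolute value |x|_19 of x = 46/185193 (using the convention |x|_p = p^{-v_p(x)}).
|46/185193|_19 = 6859

Step 1 — compute v_19(x) by factoring powers of 19 out of the numerator and denominator: v_19(46/185193) = -3. Step 2 — apply |x|_p = p^{-v_p(x)} = 19^{3} = 6859.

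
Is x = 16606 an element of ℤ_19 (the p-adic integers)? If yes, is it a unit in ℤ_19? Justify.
x ∈ ℤ_19 but not a unit; v_19(x) = 2 > 0

ℤ_19 = {x ∈ ℚ_19 : v_19(x) ≥ 0} and ℤ_19^× = {x ∈ ℤ_19 : v_19(x) = 0}. Here v_19(16606) = v_19(num) − v_19(den) = 2; compare against these criteria.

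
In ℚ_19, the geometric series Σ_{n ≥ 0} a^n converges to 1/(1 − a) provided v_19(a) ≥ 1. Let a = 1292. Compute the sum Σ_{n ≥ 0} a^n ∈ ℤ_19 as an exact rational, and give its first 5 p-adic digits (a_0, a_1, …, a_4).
Σ a^n = 1/(1 − a) = -1/1291;  first 5 digits = (1, 11, 10, 16, 4)

v_19(a) = 1 ≥ 1, so the series converges in ℤ_19 to 1/(1 − a) = 1/(1 − 1292) = -1/1291. Expand this rational in ℤ_19: compute digits iteratively via d_i = x_i mod 19, x_{i+1} = (x_i − d_i)/19. The first 5 digits are (1, 11, 10, 16, 4).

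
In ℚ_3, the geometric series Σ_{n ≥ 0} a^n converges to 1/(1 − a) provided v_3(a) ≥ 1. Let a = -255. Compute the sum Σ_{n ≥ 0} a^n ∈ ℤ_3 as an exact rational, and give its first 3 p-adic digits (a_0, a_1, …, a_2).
Σ a^n = 1/(1 − a) = 1/256;  first 3 digits = (1, 2, 2)

v_3(a) = 1 ≥ 1, so the series converges in ℤ_3 to 1/(1 − a) = 1/(1 − (-255)) = 1/256. Expand this rational in ℤ_3: compute digits iteratively via d_i = x_i mod 3, x_{i+1} = (x_i − d_i)/3. The first 3 digits are (1, 2, 2).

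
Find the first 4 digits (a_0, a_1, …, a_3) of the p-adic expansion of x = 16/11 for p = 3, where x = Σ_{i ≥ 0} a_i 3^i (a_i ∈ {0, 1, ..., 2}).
(a_0, …, a_3) = (2, 2, 2, 1)

v_3(16/11) = 0 (numerator and denominator both coprime to 3), so x ∈ ℤ_3^×. Compute digits iteratively via a_i = x_i mod 3, x_{i+1} = (x_i − a_i)/3, with x_0 = x:
  x_0 = 16/11;  a_0 = 2;  x_1 = (x_0 − 2)/3 = -2/11
  x_1 = -2/11;  a_1 = 2;  x_2 = (x_1 − 2)/3 = -8/11
  x_2 = -8/11;  a_2 = 2;  x_3 = (x_2 − 2)/3 = -10/11
  x_3 = -10/11;  a_3 = 1;  x_4 = (x_3 − 1)/3 = -7/11
Digits: (2, 2, 2, 1).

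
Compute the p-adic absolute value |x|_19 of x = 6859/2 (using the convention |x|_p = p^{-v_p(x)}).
|6859/2|_19 = 1/6859

Step 1 — compute v_19(x) by factoring powers of 19 out of the numerator and denominator: v_19(6859/2) = 3. Step 2 — apply |x|_p = p^{-v_p(x)} = 19^{-3} = 1/6859.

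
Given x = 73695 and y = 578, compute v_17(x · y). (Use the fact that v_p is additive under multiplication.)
v_17(42595710) = 5

v_p(x) = 3 (factor: 73695 = 17^3 · 15); v_p(y) = 2 (factor: 578 = 17^2 · 2). Additivity: v_p(xy) = v_p(x) + v_p(y) = 3 + 2 = 5. (Direct check: xy = 42595710 = 17^5 · (30).)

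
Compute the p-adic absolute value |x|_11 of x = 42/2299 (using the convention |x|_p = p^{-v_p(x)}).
|42/2299|_11 = 121

Step 1 — compute v_11(x) by factoring powers of 11 out of the numerator and denominator: v_11(42/2299) = -2. Step 2 — apply |x|_p = p^{-v_p(x)} = 11^{2} = 121.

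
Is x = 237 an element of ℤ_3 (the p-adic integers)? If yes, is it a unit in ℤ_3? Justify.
x ∈ ℤ_3 but not a unit; v_3(x) = 1 > 0

ℤ_3 = {x ∈ ℚ_3 : v_3(x) ≥ 0} and ℤ_3^× = {x ∈ ℤ_3 : v_3(x) = 0}. Here v_3(237) = v_3(num) − v_3(den) = 1; compare against these criteria.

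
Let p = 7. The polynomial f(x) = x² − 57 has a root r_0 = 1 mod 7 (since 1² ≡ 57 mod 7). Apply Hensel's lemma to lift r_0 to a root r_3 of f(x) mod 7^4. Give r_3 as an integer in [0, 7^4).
r_3 = 1009 (mod 2401)

Hensel's recurrence: r_{i+1} = r_i − f(r_i)·(f′(r_i))^{-1} mod 7^{i+2}, with f′(x) = 2x. Iterate:
  r_0 = 1 (mod 7)
  r_1 = 29 (mod 49)
  r_2 = 323 (mod 343)
  r_3 = 1009 (mod 2401)
Final: r_3 = 1009, and one checks f(r_3) ≡ 0 mod 7^4.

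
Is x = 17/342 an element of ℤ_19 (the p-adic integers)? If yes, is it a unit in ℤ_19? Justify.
x ∉ ℤ_19 (v_19(x) = -1 < 0)

ℤ_19 = {x ∈ ℚ_19 : v_19(x) ≥ 0} and ℤ_19^× = {x ∈ ℤ_19 : v_19(x) = 0}. Here v_19(17/342) = v_19(num) − v_19(den) = -1; compare against these criteria.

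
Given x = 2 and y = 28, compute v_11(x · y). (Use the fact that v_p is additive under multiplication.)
v_11(56) = 0

v_p(x) = 0 (factor: 2 = 11^0 · 2); v_p(y) = 0 (factor: 28 = 11^0 · 28). Additivity: v_p(xy) = v_p(x) + v_p(y) = 0 + 0 = 0. (Direct check: xy = 56 = 11^0 · (56).)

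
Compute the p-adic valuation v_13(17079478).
v_13(17079478) = 5

v_13(n) is the largest exponent k such that 13^k divides n. Factor out: 17079478 = 13^5 · 46. (Sign doesn't affect v_p.) So v_13(17079478) = 5.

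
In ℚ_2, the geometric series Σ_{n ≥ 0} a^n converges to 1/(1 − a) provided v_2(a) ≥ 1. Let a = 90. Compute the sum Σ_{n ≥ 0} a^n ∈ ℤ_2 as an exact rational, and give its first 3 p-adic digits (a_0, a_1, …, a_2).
Σ a^n = 1/(1 − a) = -1/89;  first 3 digits = (1, 1, 1)

v_2(a) = 1 ≥ 1, so the series converges in ℤ_2 to 1/(1 − a) = 1/(1 − 90) = -1/89. Expand this rational in ℤ_2: compute digits iteratively via d_i = x_i mod 2, x_{i+1} = (x_i − d_i)/2. The first 3 digits are (1, 1, 1).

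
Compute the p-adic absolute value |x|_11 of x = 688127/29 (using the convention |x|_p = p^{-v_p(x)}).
|688127/29|_11 = 1/14641

Step 1 — compute v_11(x) by factoring powers of 11 out of the numerator and denominator: v_11(688127/29) = 4. Step 2 — apply |x|_p = p^{-v_p(x)} = 11^{-4} = 1/14641.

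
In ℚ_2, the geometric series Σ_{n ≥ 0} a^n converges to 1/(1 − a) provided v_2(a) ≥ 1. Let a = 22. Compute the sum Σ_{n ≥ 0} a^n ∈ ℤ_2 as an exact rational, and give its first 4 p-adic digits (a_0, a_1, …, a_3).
Σ a^n = 1/(1 − a) = -1/21;  first 4 digits = (1, 1, 0, 0)

v_2(a) = 1 ≥ 1, so the series converges in ℤ_2 to 1/(1 − a) = 1/(1 − 22) = -1/21. Expand this rational in ℤ_2: compute digits iteratively via d_i = x_i mod 2, x_{i+1} = (x_i − d_i)/2. The first 4 digits are (1, 1, 0, 0).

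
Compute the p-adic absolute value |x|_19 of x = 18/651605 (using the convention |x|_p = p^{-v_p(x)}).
|18/651605|_19 = 130321

Step 1 — compute v_19(x) by factoring powers of 19 out of the numerator and denominator: v_19(18/651605) = -4. Step 2 — apply |x|_p = p^{-v_p(x)} = 19^{4} = 130321.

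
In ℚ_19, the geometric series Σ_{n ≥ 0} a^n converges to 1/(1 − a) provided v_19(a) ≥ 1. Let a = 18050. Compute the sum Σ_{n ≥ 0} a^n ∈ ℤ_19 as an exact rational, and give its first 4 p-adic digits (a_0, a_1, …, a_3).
Σ a^n = 1/(1 − a) = -1/18049;  first 4 digits = (1, 0, 12, 2)

v_19(a) = 2 ≥ 1, so the series converges in ℤ_19 to 1/(1 − a) = 1/(1 − 18050) = -1/18049. Expand this rational in ℤ_19: compute digits iteratively via d_i = x_i mod 19, x_{i+1} = (x_i − d_i)/19. The first 4 digits are (1, 0, 12, 2).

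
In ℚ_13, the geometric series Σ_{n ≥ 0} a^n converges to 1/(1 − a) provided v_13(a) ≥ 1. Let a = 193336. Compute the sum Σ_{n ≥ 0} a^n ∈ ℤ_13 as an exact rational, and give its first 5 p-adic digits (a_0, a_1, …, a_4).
Σ a^n = 1/(1 − a) = -1/193335;  first 5 digits = (1, 0, 0, 10, 6)

v_13(a) = 3 ≥ 1, so the series converges in ℤ_13 to 1/(1 − a) = 1/(1 − 193336) = -1/193335. Expand this rational in ℤ_13: compute digits iteratively via d_i = x_i mod 13, x_{i+1} = (x_i − d_i)/13. The first 5 digits are (1, 0, 0, 10, 6).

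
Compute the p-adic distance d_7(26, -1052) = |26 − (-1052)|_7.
d_7(26, -1052) = 1/49

Step 1 — x − y = 26 − (-1052) = 1078. Step 2 — v_7(1078) = 2 (factor: 1078 = (7^2 · 22); the sign does not affect v_p). Step 3 — |x − y|_7 = 7^{-2} = 1/49.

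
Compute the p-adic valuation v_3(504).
v_3(504) = 2

v_3(n) is the largest exponent k such that 3^k divides n. Factor out: 504 = 3^2 · 56. (Sign doesn't affect v_p.) So v_3(504) = 2.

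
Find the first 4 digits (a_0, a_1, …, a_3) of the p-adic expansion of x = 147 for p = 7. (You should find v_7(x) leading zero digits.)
(a_0, …, a_3) = (0, 0, 3, 0)

v_7(147) = 2, so a_0 = ... = a_1 = 0. Factor out: x = 7^2 · u with u = 3 a unit in ℤ_7. Expand u iteratively via a_{v+i} = u_i mod 7, u_{i+1} = (u_i − a_{v+i})/7:
  u_0 = 3;  a_2 = 3;  u_1 = (u_0 − 3)/7 = 0
  u_1 = 0;  a_3 = 0;  u_2 = (u_1 − 0)/7 = 0
Digits: (0, 0, 3, 0).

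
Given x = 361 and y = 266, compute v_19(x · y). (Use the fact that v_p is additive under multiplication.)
v_19(96026) = 3

v_p(x) = 2 (factor: 361 = 19^2 · 1); v_p(y) = 1 (factor: 266 = 19^1 · 14). Additivity: v_p(xy) = v_p(x) + v_p(y) = 2 + 1 = 3. (Direct check: xy = 96026 = 19^3 · (14).)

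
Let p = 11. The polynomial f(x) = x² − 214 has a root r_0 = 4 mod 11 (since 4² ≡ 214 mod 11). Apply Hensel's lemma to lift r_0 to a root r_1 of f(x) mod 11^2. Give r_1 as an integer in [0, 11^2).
r_1 = 59 (mod 121)

Hensel's recurrence: r_{i+1} = r_i − f(r_i)·(f′(r_i))^{-1} mod 11^{i+2}, with f′(x) = 2x. Iterate:
  r_0 = 4 (mod 11)
  r_1 = 59 (mod 121)
Final: r_1 = 59, and one checks f(r_1) ≡ 0 mod 11^2.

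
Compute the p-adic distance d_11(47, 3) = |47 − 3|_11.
d_11(47, 3) = 1/11

Step 1 — x − y = 47 − 3 = 44. Step 2 — v_11(44) = 1 (factor: 44 = (11^1 · 4); the sign does not affect v_p). Step 3 — |x − y|_11 = 11^{-1} = 1/11.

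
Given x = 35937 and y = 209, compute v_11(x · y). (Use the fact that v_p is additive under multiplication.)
v_11(7510833) = 4

v_p(x) = 3 (factor: 35937 = 11^3 · 27); v_p(y) = 1 (factor: 209 = 11^1 · 19). Additivity: v_p(xy) = v_p(x) + v_p(y) = 3 + 1 = 4. (Direct check: xy = 7510833 = 11^4 · (513).)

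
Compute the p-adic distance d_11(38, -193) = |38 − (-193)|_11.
d_11(38, -193) = 1/11

Step 1 — x − y = 38 − (-193) = 231. Step 2 — v_11(231) = 1 (factor: 231 = (11^1 · 21); the sign does not affect v_p). Step 3 — |x − y|_11 = 11^{-1} = 1/11.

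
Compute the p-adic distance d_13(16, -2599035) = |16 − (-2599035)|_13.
d_13(16, -2599035) = 1/371293

Step 1 — x − y = 16 − (-2599035) = 2599051. Step 2 — v_13(2599051) = 5 (factor: 2599051 = (13^5 · 7); the sign does not affect v_p). Step 3 — |x − y|_13 = 13^{-5} = 1/371293.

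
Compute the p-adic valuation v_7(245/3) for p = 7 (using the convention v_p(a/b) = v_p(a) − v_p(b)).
v_7(245/3) = 2

Factor powers of 7 from the numerator and denominator of the reduced fraction: 245 = 7^2 · 5 and 3 = 7^0 · 3. Apply v_p(a/b) = v_p(a) − v_p(b): v_7(245/3) = 2 − 0 = 2.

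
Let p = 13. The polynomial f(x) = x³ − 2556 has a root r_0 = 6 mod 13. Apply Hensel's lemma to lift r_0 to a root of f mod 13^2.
r_1 = 84 (mod 169)

Hensel: r_{i+1} = r_i − f(r_i)/f′(r_i) mod 13^{i+2}, where f′(x) = 3x². Iterate:
  r_0 = 6 (mod 13)
  r_1 = 84 (mod 169)
Final: r = 84 with f(r) ≡ 0 mod 13^2.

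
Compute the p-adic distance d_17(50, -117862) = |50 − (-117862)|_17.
d_17(50, -117862) = 1/4913

Step 1 — x − y = 50 − (-117862) = 117912. Step 2 — v_17(117912) = 3 (factor: 117912 = (17^3 · 24); the sign does not affect v_p). Step 3 — |x − y|_17 = 17^{-3} = 1/4913.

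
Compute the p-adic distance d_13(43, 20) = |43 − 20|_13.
d_13(43, 20) = 1

Step 1 — x − y = 43 − 20 = 23. Step 2 — v_13(23) = 0 (factor: 23 = (13^0 · 23); the sign does not affect v_p). Step 3 — |x − y|_13 = 13^{0} = 1.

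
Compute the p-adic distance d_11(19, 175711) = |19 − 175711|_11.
d_11(19, 175711) = 1/14641

Step 1 — x − y = 19 − 175711 = -175692. Step 2 — v_11(-175692) = 4 (factor: -175692 = −(11^4 · 12); the sign does not affect v_p). Step 3 — |x − y|_11 = 11^{-4} = 1/14641.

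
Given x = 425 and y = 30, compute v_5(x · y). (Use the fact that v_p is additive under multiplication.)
v_5(12750) = 3

v_p(x) = 2 (factor: 425 = 5^2 · 17); v_p(y) = 1 (factor: 30 = 5^1 · 6). Additivity: v_p(xy) = v_p(x) + v_p(y) = 2 + 1 = 3. (Direct check: xy = 12750 = 5^3 · (102).)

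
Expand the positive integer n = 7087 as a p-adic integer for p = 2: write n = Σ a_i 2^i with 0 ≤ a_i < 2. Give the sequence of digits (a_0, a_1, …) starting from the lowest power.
(a_0, a_1, …) = (1, 1, 1, 1, 0, 1, 0, 1, 1, 1, 0, 1, 1)

Repeated division by 2 gives the digits low-to-high: 7087 = 1 + 1·2^1 + 1·2^2 + 1·2^3 + 1·2^5 + 1·2^7 + 1·2^8 + 1·2^9 + 1·2^11 + 1·2^12. Digit sequence: (1, 1, 1, 1, 0, 1, 0, 1, 1, 1, 0, 1, 1).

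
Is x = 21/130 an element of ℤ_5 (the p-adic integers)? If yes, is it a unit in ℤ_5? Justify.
x ∉ ℤ_5 (v_5(x) = -1 < 0)

ℤ_5 = {x ∈ ℚ_5 : v_5(x) ≥ 0} and ℤ_5^× = {x ∈ ℤ_5 : v_5(x) = 0}. Here v_5(21/130) = v_5(num) − v_5(den) = -1; compare against these criteria.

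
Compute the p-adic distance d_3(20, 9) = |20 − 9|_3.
d_3(20, 9) = 1

Step 1 — x − y = 20 − 9 = 11. Step 2 — v_3(11) = 0 (factor: 11 = (3^0 · 11); the sign does not affect v_p). Step 3 — |x − y|_3 = 3^{0} = 1.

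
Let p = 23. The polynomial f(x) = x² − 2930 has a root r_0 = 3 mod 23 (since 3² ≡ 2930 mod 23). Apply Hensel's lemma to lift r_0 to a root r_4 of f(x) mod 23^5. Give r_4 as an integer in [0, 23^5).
r_4 = 2253060 (mod 6436343)

Hensel's recurrence: r_{i+1} = r_i − f(r_i)·(f′(r_i))^{-1} mod 23^{i+2}, with f′(x) = 2x. Iterate:
  r_0 = 3 (mod 23)
  r_1 = 49 (mod 529)
  r_2 = 2165 (mod 12167)
  r_3 = 14332 (mod 279841)
  r_4 = 2253060 (mod 6436343)
Final: r_4 = 2253060, and one checks f(r_4) ≡ 0 mod 23^5.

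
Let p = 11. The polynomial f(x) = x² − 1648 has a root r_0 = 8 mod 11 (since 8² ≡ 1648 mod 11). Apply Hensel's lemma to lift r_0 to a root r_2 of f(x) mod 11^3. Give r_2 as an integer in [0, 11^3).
r_2 = 1075 (mod 1331)

Hensel's recurrence: r_{i+1} = r_i − f(r_i)·(f′(r_i))^{-1} mod 11^{i+2}, with f′(x) = 2x. Iterate:
  r_0 = 8 (mod 11)
  r_1 = 107 (mod 121)
  r_2 = 1075 (mod 1331)
Final: r_2 = 1075, and one checks f(r_2) ≡ 0 mod 11^3.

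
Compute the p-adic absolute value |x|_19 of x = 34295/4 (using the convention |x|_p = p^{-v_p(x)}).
|34295/4|_19 = 1/6859

Step 1 — compute v_19(x) by factoring powers of 19 out of the numerator and denominator: v_19(34295/4) = 3. Step 2 — apply |x|_p = p^{-v_p(x)} = 19^{-3} = 1/6859.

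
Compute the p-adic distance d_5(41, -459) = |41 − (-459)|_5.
d_5(41, -459) = 1/125

Step 1 — x − y = 41 − (-459) = 500. Step 2 — v_5(500) = 3 (factor: 500 = (5^3 · 4); the sign does not affect v_p). Step 3 — |x − y|_5 = 5^{-3} = 1/125.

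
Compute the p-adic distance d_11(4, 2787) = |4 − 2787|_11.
d_11(4, 2787) = 1/121

Step 1 — x − y = 4 − 2787 = -2783. Step 2 — v_11(-2783) = 2 (factor: -2783 = −(11^2 · 23); the sign does not affect v_p). Step 3 — |x − y|_11 = 11^{-2} = 1/121.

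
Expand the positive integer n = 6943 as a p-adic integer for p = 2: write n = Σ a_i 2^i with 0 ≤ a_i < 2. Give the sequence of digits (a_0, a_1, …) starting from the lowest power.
(a_0, a_1, …) = (1, 1, 1, 1, 1, 0, 0, 0, 1, 1, 0, 1, 1)

Repeated division by 2 gives the digits low-to-high: 6943 = 1 + 1·2^1 + 1·2^2 + 1·2^3 + 1·2^4 + 1·2^8 + 1·2^9 + 1·2^11 + 1·2^12. Digit sequence: (1, 1, 1, 1, 1, 0, 0, 0, 1, 1, 0, 1, 1).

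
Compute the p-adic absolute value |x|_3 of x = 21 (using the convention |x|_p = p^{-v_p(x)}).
|21|_3 = 1/3

Step 1 — compute v_3(x) by factoring powers of 3 out of the numerator and denominator: v_3(21) = 1. Step 2 — apply |x|_p = p^{-v_p(x)} = 3^{-1} = 1/3.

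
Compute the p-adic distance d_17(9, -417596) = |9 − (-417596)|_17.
d_17(9, -417596) = 1/83521

Step 1 — x − y = 9 − (-417596) = 417605. Step 2 — v_17(417605) = 4 (factor: 417605 = (17^4 · 5); the sign does not affect v_p). Step 3 — |x − y|_17 = 17^{-4} = 1/83521.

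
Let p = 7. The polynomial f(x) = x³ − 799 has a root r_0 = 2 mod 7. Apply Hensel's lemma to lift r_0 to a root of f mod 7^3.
r_2 = 219 (mod 343)

Hensel: r_{i+1} = r_i − f(r_i)/f′(r_i) mod 7^{i+2}, where f′(x) = 3x². Iterate:
  r_0 = 2 (mod 7)
  r_1 = 23 (mod 49)
  r_2 = 219 (mod 343)
Final: r = 219 with f(r) ≡ 0 mod 7^3.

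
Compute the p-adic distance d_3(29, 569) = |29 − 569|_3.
d_3(29, 569) = 1/27

Step 1 — x − y = 29 − 569 = -540. Step 2 — v_3(-540) = 3 (factor: -540 = −(3^3 · 20); the sign does not affect v_p). Step 3 — |x − y|_3 = 3^{-3} = 1/27.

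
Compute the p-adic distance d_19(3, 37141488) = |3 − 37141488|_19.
d_19(3, 37141488) = 1/2476099

Step 1 — x − y = 3 − 37141488 = -37141485. Step 2 — v_19(-37141485) = 5 (factor: -37141485 = −(19^5 · 15); the sign does not affect v_p). Step 3 — |x − y|_19 = 19^{-5} = 1/2476099.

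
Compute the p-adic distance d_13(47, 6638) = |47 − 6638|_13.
d_13(47, 6638) = 1/2197

Step 1 — x − y = 47 − 6638 = -6591. Step 2 — v_13(-6591) = 3 (factor: -6591 = −(13^3 · 3); the sign does not affect v_p). Step 3 — |x − y|_13 = 13^{-3} = 1/2197.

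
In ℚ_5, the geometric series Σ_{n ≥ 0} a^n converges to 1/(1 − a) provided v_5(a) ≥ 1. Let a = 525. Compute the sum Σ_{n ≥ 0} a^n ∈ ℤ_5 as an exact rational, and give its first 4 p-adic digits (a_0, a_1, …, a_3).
Σ a^n = 1/(1 − a) = -1/524;  first 4 digits = (1, 0, 1, 4)

v_5(a) = 2 ≥ 1, so the series converges in ℤ_5 to 1/(1 − a) = 1/(1 − 525) = -1/524. Expand this rational in ℤ_5: compute digits iteratively via d_i = x_i mod 5, x_{i+1} = (x_i − d_i)/5. The first 4 digits are (1, 0, 1, 4).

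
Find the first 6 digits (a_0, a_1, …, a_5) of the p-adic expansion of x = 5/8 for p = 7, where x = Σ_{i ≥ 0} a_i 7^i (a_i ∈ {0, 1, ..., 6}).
(a_0, …, a_5) = (5, 2, 4, 2, 4, 2)

v_7(5/8) = 0 (numerator and denominator both coprime to 7), so x ∈ ℤ_7^×. Compute digits iteratively via a_i = x_i mod 7, x_{i+1} = (x_i − a_i)/7, with x_0 = x:
  x_0 = 5/8;  a_0 = 5;  x_1 = (x_0 − 5)/7 = -5/8
  x_1 = -5/8;  a_1 = 2;  x_2 = (x_1 − 2)/7 = -3/8
  x_2 = -3/8;  a_2 = 4;  x_3 = (x_2 − 4)/7 = -5/8
  x_3 = -5/8;  a_3 = 2;  x_4 = (x_3 − 2)/7 = -3/8
  x_4 = -3/8;  a_4 = 4;  x_5 = (x_4 − 4)/7 = -5/8
  x_5 = -5/8;  a_5 = 2;  x_6 = (x_5 − 2)/7 = -3/8
Digits: (5, 2, 4, 2, 4, 2).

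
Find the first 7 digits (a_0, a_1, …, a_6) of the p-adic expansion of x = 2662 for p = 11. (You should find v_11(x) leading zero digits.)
(a_0, …, a_6) = (0, 0, 0, 2, 0, 0, 0)

v_11(2662) = 3, so a_0 = ... = a_2 = 0. Factor out: x = 11^3 · u with u = 2 a unit in ℤ_11. Expand u iteratively via a_{v+i} = u_i mod 11, u_{i+1} = (u_i − a_{v+i})/11:
  u_0 = 2;  a_3 = 2;  u_1 = (u_0 − 2)/11 = 0
  u_1 = 0;  a_4 = 0;  u_2 = (u_1 − 0)/11 = 0
  u_2 = 0;  a_5 = 0;  u_3 = (u_2 − 0)/11 = 0
  u_3 = 0;  a_6 = 0;  u_4 = (u_3 − 0)/11 = 0
Digits: (0, 0, 0, 2, 0, 0, 0).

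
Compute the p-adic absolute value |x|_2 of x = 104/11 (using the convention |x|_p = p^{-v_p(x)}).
|104/11|_2 = 1/8

Step 1 — compute v_2(x) by factoring powers of 2 out of the numerator and denominator: v_2(104/11) = 3. Step 2 — apply |x|_p = p^{-v_p(x)} = 2^{-3} = 1/8.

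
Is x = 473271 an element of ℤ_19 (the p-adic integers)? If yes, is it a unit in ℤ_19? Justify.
x ∈ ℤ_19 but not a unit; v_19(x) = 3 > 0

ℤ_19 = {x ∈ ℚ_19 : v_19(x) ≥ 0} and ℤ_19^× = {x ∈ ℤ_19 : v_19(x) = 0}. Here v_19(473271) = v_19(num) − v_19(den) = 3; compare against these criteria.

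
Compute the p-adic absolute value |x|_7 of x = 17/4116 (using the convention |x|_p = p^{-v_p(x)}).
|17/4116|_7 = 343

Step 1 — compute v_7(x) by factoring powers of 7 out of the numerator and denominator: v_7(17/4116) = -3. Step 2 — apply |x|_p = p^{-v_p(x)} = 7^{3} = 343.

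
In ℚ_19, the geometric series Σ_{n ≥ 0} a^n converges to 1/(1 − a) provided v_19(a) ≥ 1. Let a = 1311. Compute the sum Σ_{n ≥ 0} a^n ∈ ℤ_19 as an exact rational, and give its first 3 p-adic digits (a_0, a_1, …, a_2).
Σ a^n = 1/(1 − a) = -1/1310;  first 3 digits = (1, 12, 14)

v_19(a) = 1 ≥ 1, so the series converges in ℤ_19 to 1/(1 − a) = 1/(1 − 1311) = -1/1310. Expand this rational in ℤ_19: compute digits iteratively via d_i = x_i mod 19, x_{i+1} = (x_i − d_i)/19. The first 3 digits are (1, 12, 14).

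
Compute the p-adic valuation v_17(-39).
v_17(-39) = 0

v_17(n) is the largest exponent k such that 17^k divides n. Factor out: -39 = -17^0 · 39. (Sign doesn't affect v_p.) So v_17(-39) = 0.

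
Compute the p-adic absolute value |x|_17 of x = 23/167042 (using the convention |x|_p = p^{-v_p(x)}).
|23/167042|_17 = 83521

Step 1 — compute v_17(x) by factoring powers of 17 out of the numerator and denominator: v_17(23/167042) = -4. Step 2 — apply |x|_p = p^{-v_p(x)} = 17^{4} = 83521.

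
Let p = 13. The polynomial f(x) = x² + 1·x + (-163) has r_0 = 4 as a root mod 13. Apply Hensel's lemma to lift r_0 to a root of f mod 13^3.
r_2 = 1785 (mod 2197)

Hensel: r_{i+1} = r_i − f(r_i)·(f′(r_i))^{-1} mod 13^{i+2}, f′(x) = 2x + 1. Iterate:
  r_0 = 4 (mod 13)
  r_1 = 95 (mod 169)
  r_2 = 1785 (mod 2197)
Final: r = 1785 satisfies f(r) ≡ 0 mod 13^3.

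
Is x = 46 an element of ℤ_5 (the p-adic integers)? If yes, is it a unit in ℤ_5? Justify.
x ∈ ℤ_5^× (unit); v_5(x) = 0

ℤ_5 = {x ∈ ℚ_5 : v_5(x) ≥ 0} and ℤ_5^× = {x ∈ ℤ_5 : v_5(x) = 0}. Here v_5(46) = v_5(num) − v_5(den) = 0; compare against these criteria.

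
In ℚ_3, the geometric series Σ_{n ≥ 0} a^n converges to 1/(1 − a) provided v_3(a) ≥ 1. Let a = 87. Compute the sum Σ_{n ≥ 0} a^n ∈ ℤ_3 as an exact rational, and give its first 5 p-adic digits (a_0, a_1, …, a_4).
Σ a^n = 1/(1 − a) = -1/86;  first 5 digits = (1, 2, 1, 0, 2)

v_3(a) = 1 ≥ 1, so the series converges in ℤ_3 to 1/(1 − a) = 1/(1 − 87) = -1/86. Expand this rational in ℤ_3: compute digits iteratively via d_i = x_i mod 3, x_{i+1} = (x_i − d_i)/3. The first 5 digits are (1, 2, 1, 0, 2).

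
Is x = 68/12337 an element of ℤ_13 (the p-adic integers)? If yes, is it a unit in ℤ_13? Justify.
x ∉ ℤ_13 (v_13(x) = -2 < 0)

ℤ_13 = {x ∈ ℚ_13 : v_13(x) ≥ 0} and ℤ_13^× = {x ∈ ℤ_13 : v_13(x) = 0}. Here v_13(68/12337) = v_13(num) − v_13(den) = -2; compare against these criteria.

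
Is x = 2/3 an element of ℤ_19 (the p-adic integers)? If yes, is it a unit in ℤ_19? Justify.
x ∈ ℤ_19^× (unit); v_19(x) = 0

ℤ_19 = {x ∈ ℚ_19 : v_19(x) ≥ 0} and ℤ_19^× = {x ∈ ℤ_19 : v_19(x) = 0}. Here v_19(2/3) = v_19(num) − v_19(den) = 0; compare against these criteria.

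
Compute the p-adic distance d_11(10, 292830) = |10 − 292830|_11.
d_11(10, 292830) = 1/14641

Step 1 — x − y = 10 − 292830 = -292820. Step 2 — v_11(-292820) = 4 (factor: -292820 = −(11^4 · 20); the sign does not affect v_p). Step 3 — |x − y|_11 = 11^{-4} = 1/14641.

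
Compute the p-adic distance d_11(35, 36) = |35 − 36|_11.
d_11(35, 36) = 1

Step 1 — x − y = 35 − 36 = -1. Step 2 — v_11(-1) = 0 (factor: -1 = −(11^0 · 1); the sign does not affect v_p). Step 3 — |x − y|_11 = 11^{0} = 1.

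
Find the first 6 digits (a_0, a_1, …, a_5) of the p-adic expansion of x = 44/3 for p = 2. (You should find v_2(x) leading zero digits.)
(a_0, …, a_5) = (0, 0, 1, 0, 0, 1)

v_2(44/3) = 2, so a_0 = ... = a_1 = 0. Factor out: x = 2^2 · u with u = 11/3 a unit in ℤ_2. Expand u iteratively via a_{v+i} = u_i mod 2, u_{i+1} = (u_i − a_{v+i})/2:
  u_0 = 11/3;  a_2 = 1;  u_1 = (u_0 − 1)/2 = 4/3
  u_1 = 4/3;  a_3 = 0;  u_2 = (u_1 − 0)/2 = 2/3
  u_2 = 2/3;  a_4 = 0;  u_3 = (u_2 − 0)/2 = 1/3
  u_3 = 1/3;  a_5 = 1;  u_4 = (u_3 − 1)/2 = -1/3
Digits: (0, 0, 1, 0, 0, 1).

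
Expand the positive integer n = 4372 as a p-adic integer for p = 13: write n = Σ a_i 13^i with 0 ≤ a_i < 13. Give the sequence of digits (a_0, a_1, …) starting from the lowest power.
(a_0, a_1, …) = (4, 11, 12, 1)

Repeated division by 13 gives the digits low-to-high: 4372 = 4 + 11·13^1 + 12·13^2 + 1·13^3. Digit sequence: (4, 11, 12, 1).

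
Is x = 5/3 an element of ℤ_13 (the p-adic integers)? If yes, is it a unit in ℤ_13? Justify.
x ∈ ℤ_13^× (unit); v_13(x) = 0

ℤ_13 = {x ∈ ℚ_13 : v_13(x) ≥ 0} and ℤ_13^× = {x ∈ ℤ_13 : v_13(x) = 0}. Here v_13(5/3) = v_13(num) − v_13(den) = 0; compare against these criteria.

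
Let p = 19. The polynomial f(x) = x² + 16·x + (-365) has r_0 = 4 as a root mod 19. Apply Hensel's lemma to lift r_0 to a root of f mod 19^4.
r_3 = 17028 (mod 130321)

Hensel: r_{i+1} = r_i − f(r_i)·(f′(r_i))^{-1} mod 19^{i+2}, f′(x) = 2x + 16. Iterate:
  r_0 = 4 (mod 19)
  r_1 = 61 (mod 361)
  r_2 = 3310 (mod 6859)
  r_3 = 17028 (mod 130321)
Final: r = 17028 satisfies f(r) ≡ 0 mod 19^4.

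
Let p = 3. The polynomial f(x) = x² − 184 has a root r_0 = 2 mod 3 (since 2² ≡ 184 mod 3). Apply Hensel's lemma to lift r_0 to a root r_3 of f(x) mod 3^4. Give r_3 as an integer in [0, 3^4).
r_3 = 47 (mod 81)

Hensel's recurrence: r_{i+1} = r_i − f(r_i)·(f′(r_i))^{-1} mod 3^{i+2}, with f′(x) = 2x. Iterate:
  r_0 = 2 (mod 3)
  r_1 = 2 (mod 9)
  r_2 = 20 (mod 27)
  r_3 = 47 (mod 81)
Final: r_3 = 47, and one checks f(r_3) ≡ 0 mod 3^4.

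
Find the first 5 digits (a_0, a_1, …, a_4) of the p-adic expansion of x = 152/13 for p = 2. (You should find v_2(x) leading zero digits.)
(a_0, …, a_4) = (0, 0, 0, 1, 1)

v_2(152/13) = 3, so a_0 = ... = a_2 = 0. Factor out: x = 2^3 · u with u = 19/13 a unit in ℤ_2. Expand u iteratively via a_{v+i} = u_i mod 2, u_{i+1} = (u_i − a_{v+i})/2:
  u_0 = 19/13;  a_3 = 1;  u_1 = (u_0 − 1)/2 = 3/13
  u_1 = 3/13;  a_4 = 1;  u_2 = (u_1 − 1)/2 = -5/13
Digits: (0, 0, 0, 1, 1).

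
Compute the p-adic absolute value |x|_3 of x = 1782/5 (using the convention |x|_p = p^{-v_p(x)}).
|1782/5|_3 = 1/81

Step 1 — compute v_3(x) by factoring powers of 3 out of the numerator and denominator: v_3(1782/5) = 4. Step 2 — apply |x|_p = p^{-v_p(x)} = 3^{-4} = 1/81.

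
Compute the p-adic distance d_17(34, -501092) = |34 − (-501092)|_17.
d_17(34, -501092) = 1/83521

Step 1 — x − y = 34 − (-501092) = 501126. Step 2 — v_17(501126) = 4 (factor: 501126 = (17^4 · 6); the sign does not affect v_p). Step 3 — |x − y|_17 = 17^{-4} = 1/83521.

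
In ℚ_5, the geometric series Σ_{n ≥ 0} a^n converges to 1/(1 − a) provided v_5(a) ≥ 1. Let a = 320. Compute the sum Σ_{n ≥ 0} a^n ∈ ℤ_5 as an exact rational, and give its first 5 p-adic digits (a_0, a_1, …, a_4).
Σ a^n = 1/(1 − a) = -1/319;  first 5 digits = (1, 4, 3, 0, 4)

v_5(a) = 1 ≥ 1, so the series converges in ℤ_5 to 1/(1 − a) = 1/(1 − 320) = -1/319. Expand this rational in ℤ_5: compute digits iteratively via d_i = x_i mod 5, x_{i+1} = (x_i − d_i)/5. The first 5 digits are (1, 4, 3, 0, 4).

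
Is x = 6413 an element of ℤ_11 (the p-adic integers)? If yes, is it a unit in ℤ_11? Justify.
x ∈ ℤ_11 but not a unit; v_11(x) = 2 > 0

ℤ_11 = {x ∈ ℚ_11 : v_11(x) ≥ 0} and ℤ_11^× = {x ∈ ℤ_11 : v_11(x) = 0}. Here v_11(6413) = v_11(num) − v_11(den) = 2; compare against these criteria.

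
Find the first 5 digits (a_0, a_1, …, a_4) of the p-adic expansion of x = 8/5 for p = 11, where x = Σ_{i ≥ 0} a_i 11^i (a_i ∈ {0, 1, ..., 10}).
(a_0, …, a_4) = (6, 4, 4, 4, 4)

v_11(8/5) = 0 (numerator and denominator both coprime to 11), so x ∈ ℤ_11^×. Compute digits iteratively via a_i = x_i mod 11, x_{i+1} = (x_i − a_i)/11, with x_0 = x:
  x_0 = 8/5;  a_0 = 6;  x_1 = (x_0 − 6)/11 = -2/5
  x_1 = -2/5;  a_1 = 4;  x_2 = (x_1 − 4)/11 = -2/5
  x_2 = -2/5;  a_2 = 4;  x_3 = (x_2 − 4)/11 = -2/5
  x_3 = -2/5;  a_3 = 4;  x_4 = (x_3 − 4)/11 = -2/5
  x_4 = -2/5;  a_4 = 4;  x_5 = (x_4 − 4)/11 = -2/5
Digits: (6, 4, 4, 4, 4).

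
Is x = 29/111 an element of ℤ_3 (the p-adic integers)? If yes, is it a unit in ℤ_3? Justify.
x ∉ ℤ_3 (v_3(x) = -1 < 0)

ℤ_3 = {x ∈ ℚ_3 : v_3(x) ≥ 0} and ℤ_3^× = {x ∈ ℤ_3 : v_3(x) = 0}. Here v_3(29/111) = v_3(num) − v_3(den) = -1; compare against these criteria.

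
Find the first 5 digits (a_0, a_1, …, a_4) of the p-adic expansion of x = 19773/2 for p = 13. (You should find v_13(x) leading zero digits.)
(a_0, …, a_4) = (0, 0, 0, 11, 6)

v_13(19773/2) = 3, so a_0 = ... = a_2 = 0. Factor out: x = 13^3 · u with u = 9/2 a unit in ℤ_13. Expand u iteratively via a_{v+i} = u_i mod 13, u_{i+1} = (u_i − a_{v+i})/13:
  u_0 = 9/2;  a_3 = 11;  u_1 = (u_0 − 11)/13 = -1/2
  u_1 = -1/2;  a_4 = 6;  u_2 = (u_1 − 6)/13 = -1/2
Digits: (0, 0, 0, 11, 6).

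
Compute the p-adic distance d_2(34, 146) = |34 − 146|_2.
d_2(34, 146) = 1/16

Step 1 — x − y = 34 − 146 = -112. Step 2 — v_2(-112) = 4 (factor: -112 = −(2^4 · 7); the sign does not affect v_p). Step 3 — |x − y|_2 = 2^{-4} = 1/16.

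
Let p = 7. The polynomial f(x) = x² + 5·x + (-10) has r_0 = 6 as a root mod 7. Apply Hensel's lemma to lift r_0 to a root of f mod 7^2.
r_1 = 20 (mod 49)

Hensel: r_{i+1} = r_i − f(r_i)·(f′(r_i))^{-1} mod 7^{i+2}, f′(x) = 2x + 5. Iterate:
  r_0 = 6 (mod 7)
  r_1 = 20 (mod 49)
Final: r = 20 satisfies f(r) ≡ 0 mod 7^2.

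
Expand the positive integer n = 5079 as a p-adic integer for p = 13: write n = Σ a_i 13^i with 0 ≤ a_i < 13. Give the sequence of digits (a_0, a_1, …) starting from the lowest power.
(a_0, a_1, …) = (9, 0, 4, 2)

Repeated division by 13 gives the digits low-to-high: 5079 = 9 + 4·13^2 + 2·13^3. Digit sequence: (9, 0, 4, 2).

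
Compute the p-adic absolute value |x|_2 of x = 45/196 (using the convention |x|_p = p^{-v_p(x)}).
|45/196|_2 = 4

Step 1 — compute v_2(x) by factoring powers of 2 out of the numerator and denominator: v_2(45/196) = -2. Step 2 — apply |x|_p = p^{-v_p(x)} = 2^{2} = 4.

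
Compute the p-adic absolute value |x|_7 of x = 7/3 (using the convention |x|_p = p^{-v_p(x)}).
|7/3|_7 = 1/7

Step 1 — compute v_7(x) by factoring powers of 7 out of the numerator and denominator: v_7(7/3) = 1. Step 2 — apply |x|_p = p^{-v_p(x)} = 7^{-1} = 1/7.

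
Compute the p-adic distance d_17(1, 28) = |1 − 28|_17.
d_17(1, 28) = 1

Step 1 — x − y = 1 − 28 = -27. Step 2 — v_17(-27) = 0 (factor: -27 = −(17^0 · 27); the sign does not affect v_p). Step 3 — |x − y|_17 = 17^{0} = 1.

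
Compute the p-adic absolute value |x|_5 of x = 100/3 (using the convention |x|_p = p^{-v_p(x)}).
|100/3|_5 = 1/25

Step 1 — compute v_5(x) by factoring powers of 5 out of the numerator and denominator: v_5(100/3) = 2. Step 2 — apply |x|_p = p^{-v_p(x)} = 5^{-2} = 1/25.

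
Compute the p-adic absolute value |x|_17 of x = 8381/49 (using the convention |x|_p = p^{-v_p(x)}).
|8381/49|_17 = 1/289

Step 1 — compute v_17(x) by factoring powers of 17 out of the numerator and denominator: v_17(8381/49) = 2. Step 2 — apply |x|_p = p^{-v_p(x)} = 17^{-2} = 1/289.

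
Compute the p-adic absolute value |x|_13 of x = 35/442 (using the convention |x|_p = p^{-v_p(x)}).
|35/442|_13 = 13

Step 1 — compute v_13(x) by factoring powers of 13 out of the numerator and denominator: v_13(35/442) = -1. Step 2 — apply |x|_p = p^{-v_p(x)} = 13^{1} = 13.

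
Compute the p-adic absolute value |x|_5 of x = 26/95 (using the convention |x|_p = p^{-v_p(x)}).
|26/95|_5 = 5

Step 1 — compute v_5(x) by factoring powers of 5 out of the numerator and denominator: v_5(26/95) = -1. Step 2 — apply |x|_p = p^{-v_p(x)} = 5^{1} = 5.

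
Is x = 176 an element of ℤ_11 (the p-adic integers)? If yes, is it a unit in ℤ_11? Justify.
x ∈ ℤ_11 but not a unit; v_11(x) = 1 > 0

ℤ_11 = {x ∈ ℚ_11 : v_11(x) ≥ 0} and ℤ_11^× = {x ∈ ℤ_11 : v_11(x) = 0}. Here v_11(176) = v_11(num) − v_11(den) = 1; compare against these criteria.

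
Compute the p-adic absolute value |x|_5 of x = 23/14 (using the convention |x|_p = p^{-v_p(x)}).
|23/14|_5 = 1

Step 1 — compute v_5(x) by factoring powers of 5 out of the numerator and denominator: v_5(23/14) = 0. Step 2 — apply |x|_p = p^{-v_p(x)} = 5^{0} = 1.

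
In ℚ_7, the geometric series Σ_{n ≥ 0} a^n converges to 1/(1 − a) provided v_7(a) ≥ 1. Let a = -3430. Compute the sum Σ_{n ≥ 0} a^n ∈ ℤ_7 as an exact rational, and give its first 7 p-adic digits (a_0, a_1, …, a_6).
Σ a^n = 1/(1 − a) = 1/3431;  first 7 digits = (1, 0, 0, 4, 5, 6, 1)

v_7(a) = 3 ≥ 1, so the series converges in ℤ_7 to 1/(1 − a) = 1/(1 − (-3430)) = 1/3431. Expand this rational in ℤ_7: compute digits iteratively via d_i = x_i mod 7, x_{i+1} = (x_i − d_i)/7. The first 7 digits are (1, 0, 0, 4, 5, 6, 1).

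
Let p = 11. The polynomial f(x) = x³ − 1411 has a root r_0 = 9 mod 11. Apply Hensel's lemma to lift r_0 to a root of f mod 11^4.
r_3 = 13638 (mod 14641)

Hensel: r_{i+1} = r_i − f(r_i)/f′(r_i) mod 11^{i+2}, where f′(x) = 3x². Iterate:
  r_0 = 9 (mod 11)
  r_1 = 86 (mod 121)
  r_2 = 328 (mod 1331)
  r_3 = 13638 (mod 14641)
Final: r = 13638 with f(r) ≡ 0 mod 11^4.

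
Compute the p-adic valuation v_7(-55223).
v_7(-55223) = 4

v_7(n) is the largest exponent k such that 7^k divides n. Factor out: -55223 = -7^4 · 23. (Sign doesn't affect v_p.) So v_7(-55223) = 4.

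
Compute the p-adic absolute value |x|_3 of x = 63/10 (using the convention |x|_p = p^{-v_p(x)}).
|63/10|_3 = 1/9

Step 1 — compute v_3(x) by factoring powers of 3 out of the numerator and denominator: v_3(63/10) = 2. Step 2 — apply |x|_p = p^{-v_p(x)} = 3^{-2} = 1/9.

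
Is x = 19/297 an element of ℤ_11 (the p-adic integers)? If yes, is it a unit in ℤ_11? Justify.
x ∉ ℤ_11 (v_11(x) = -1 < 0)

ℤ_11 = {x ∈ ℚ_11 : v_11(x) ≥ 0} and ℤ_11^× = {x ∈ ℤ_11 : v_11(x) = 0}. Here v_11(19/297) = v_11(num) − v_11(den) = -1; compare against these criteria.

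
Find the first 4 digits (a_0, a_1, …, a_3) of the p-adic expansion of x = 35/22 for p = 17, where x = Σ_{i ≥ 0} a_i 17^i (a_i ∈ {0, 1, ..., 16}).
(a_0, …, a_3) = (7, 2, 13, 0)

v_17(35/22) = 0 (numerator and denominator both coprime to 17), so x ∈ ℤ_17^×. Compute digits iteratively via a_i = x_i mod 17, x_{i+1} = (x_i − a_i)/17, with x_0 = x:
  x_0 = 35/22;  a_0 = 7;  x_1 = (x_0 − 7)/17 = -7/22
  x_1 = -7/22;  a_1 = 2;  x_2 = (x_1 − 2)/17 = -3/22
  x_2 = -3/22;  a_2 = 13;  x_3 = (x_2 − 13)/17 = -17/22
  x_3 = -17/22;  a_3 = 0;  x_4 = (x_3 − 0)/17 = -1/22
Digits: (7, 2, 13, 0).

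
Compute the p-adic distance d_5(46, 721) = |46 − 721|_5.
d_5(46, 721) = 1/25

Step 1 — x − y = 46 − 721 = -675. Step 2 — v_5(-675) = 2 (factor: -675 = −(5^2 · 27); the sign does not affect v_p). Step 3 — |x − y|_5 = 5^{-2} = 1/25.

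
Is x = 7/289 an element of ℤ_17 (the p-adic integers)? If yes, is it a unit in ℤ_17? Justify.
x ∉ ℤ_17 (v_17(x) = -2 < 0)

ℤ_17 = {x ∈ ℚ_17 : v_17(x) ≥ 0} and ℤ_17^× = {x ∈ ℤ_17 : v_17(x) = 0}. Here v_17(7/289) = v_17(num) − v_17(den) = -2; compare against these criteria.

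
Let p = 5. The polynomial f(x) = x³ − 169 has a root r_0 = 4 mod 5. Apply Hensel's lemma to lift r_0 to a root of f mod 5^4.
r_3 = 489 (mod 625)

Hensel: r_{i+1} = r_i − f(r_i)/f′(r_i) mod 5^{i+2}, where f′(x) = 3x². Iterate:
  r_0 = 4 (mod 5)
  r_1 = 14 (mod 25)
  r_2 = 114 (mod 125)
  r_3 = 489 (mod 625)
Final: r = 489 with f(r) ≡ 0 mod 5^4.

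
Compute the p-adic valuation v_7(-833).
v_7(-833) = 2

v_7(n) is the largest exponent k such that 7^k divides n. Factor out: -833 = -7^2 · 17. (Sign doesn't affect v_p.) So v_7(-833) = 2.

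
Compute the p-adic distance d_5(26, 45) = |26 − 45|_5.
d_5(26, 45) = 1

Step 1 — x − y = 26 − 45 = -19. Step 2 — v_5(-19) = 0 (factor: -19 = −(5^0 · 19); the sign does not affect v_p). Step 3 — |x − y|_5 = 5^{0} = 1.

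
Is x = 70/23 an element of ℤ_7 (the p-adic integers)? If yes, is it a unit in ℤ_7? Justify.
x ∈ ℤ_7 but not a unit; v_7(x) = 1 > 0

ℤ_7 = {x ∈ ℚ_7 : v_7(x) ≥ 0} and ℤ_7^× = {x ∈ ℤ_7 : v_7(x) = 0}. Here v_7(70/23) = v_7(num) − v_7(den) = 1; compare against these criteria.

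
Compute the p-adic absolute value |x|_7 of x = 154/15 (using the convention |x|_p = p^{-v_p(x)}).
|154/15|_7 = 1/7

Step 1 — compute v_7(x) by factoring powers of 7 out of the numerator and denominator: v_7(154/15) = 1. Step 2 — apply |x|_p = p^{-v_p(x)} = 7^{-1} = 1/7.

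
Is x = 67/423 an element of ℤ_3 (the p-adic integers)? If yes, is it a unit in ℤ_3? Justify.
x ∉ ℤ_3 (v_3(x) = -2 < 0)

ℤ_3 = {x ∈ ℚ_3 : v_3(x) ≥ 0} and ℤ_3^× = {x ∈ ℤ_3 : v_3(x) = 0}. Here v_3(67/423) = v_3(num) − v_3(den) = -2; compare against these criteria.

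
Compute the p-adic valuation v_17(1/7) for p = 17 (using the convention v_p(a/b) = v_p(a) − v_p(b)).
v_17(1/7) = 0

Factor powers of 17 from the numerator and denominator of the reduced fraction: 1 = 17^0 · 1 and 7 = 17^0 · 7. Apply v_p(a/b) = v_p(a) − v_p(b): v_17(1/7) = 0 − 0 = 0.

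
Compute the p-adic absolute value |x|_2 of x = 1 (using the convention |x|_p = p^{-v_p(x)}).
|1|_2 = 1

Step 1 — compute v_2(x) by factoring powers of 2 out of the numerator and denominator: v_2(1) = 0. Step 2 — apply |x|_p = p^{-v_p(x)} = 2^{0} = 1.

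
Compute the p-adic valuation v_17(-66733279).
v_17(-66733279) = 5

v_17(n) is the largest exponent k such that 17^k divides n. Factor out: -66733279 = -17^5 · 47. (Sign doesn't affect v_p.) So v_17(-66733279) = 5.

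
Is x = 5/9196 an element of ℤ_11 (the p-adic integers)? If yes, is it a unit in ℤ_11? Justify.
x ∉ ℤ_11 (v_11(x) = -2 < 0)

ℤ_11 = {x ∈ ℚ_11 : v_11(x) ≥ 0} and ℤ_11^× = {x ∈ ℤ_11 : v_11(x) = 0}. Here v_11(5/9196) = v_11(num) − v_11(den) = -2; compare against these criteria.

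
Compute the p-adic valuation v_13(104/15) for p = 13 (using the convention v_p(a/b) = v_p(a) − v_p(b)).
v_13(104/15) = 1

Factor powers of 13 from the numerator and denominator of the reduced fraction: 104 = 13^1 · 8 and 15 = 13^0 · 15. Apply v_p(a/b) = v_p(a) − v_p(b): v_13(104/15) = 1 − 0 = 1.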